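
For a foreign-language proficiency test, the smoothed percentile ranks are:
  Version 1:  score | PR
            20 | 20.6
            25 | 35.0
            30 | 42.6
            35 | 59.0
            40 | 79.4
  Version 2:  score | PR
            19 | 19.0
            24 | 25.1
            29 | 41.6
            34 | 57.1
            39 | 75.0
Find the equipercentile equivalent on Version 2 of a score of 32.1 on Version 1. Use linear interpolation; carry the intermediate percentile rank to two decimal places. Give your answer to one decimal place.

31.5

PR of 32.1 on Version 1: 42.6 + (32.1 − 30)/(35 − 30) × (59.0 − 42.6) = 49.49
On Version 2, PR 49.49 falls between score 29 (PR 41.6) and 34 (PR 57.1).
Interpolate: 29 + (49.49 − 41.6)/(57.1 − 41.6) × (34 − 29) = 31.5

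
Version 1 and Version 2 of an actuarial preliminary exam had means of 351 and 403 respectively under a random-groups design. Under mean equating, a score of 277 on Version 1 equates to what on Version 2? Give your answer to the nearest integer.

329

Mean equating: y = x + (M_Y − M_X) = 277 + (403 − 351) = 329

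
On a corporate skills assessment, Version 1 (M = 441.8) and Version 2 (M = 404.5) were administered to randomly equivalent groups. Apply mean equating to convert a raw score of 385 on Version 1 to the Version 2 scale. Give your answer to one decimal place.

Mean equating: y = x + (M_Y − M_X) = 385 + (404.5 − 441.8) = 347.7

347.7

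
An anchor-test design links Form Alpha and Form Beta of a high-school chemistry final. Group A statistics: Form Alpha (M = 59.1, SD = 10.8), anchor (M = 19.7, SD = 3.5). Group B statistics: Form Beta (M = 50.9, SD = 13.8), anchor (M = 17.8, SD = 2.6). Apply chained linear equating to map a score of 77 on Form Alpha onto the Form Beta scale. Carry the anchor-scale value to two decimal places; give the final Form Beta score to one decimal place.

91.8

Form Alpha → anchor (Group A): v = (3.5/10.8)(77 − 59.1) + 19.7 = 25.50
anchor → Form Beta (Group B): y = (13.8/2.6)(25.50 − 17.8) + 50.9 = 91.8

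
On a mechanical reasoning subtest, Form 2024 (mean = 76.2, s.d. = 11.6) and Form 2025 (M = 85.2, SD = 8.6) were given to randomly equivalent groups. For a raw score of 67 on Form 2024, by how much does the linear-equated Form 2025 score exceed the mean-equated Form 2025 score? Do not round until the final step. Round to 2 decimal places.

2.38

Mean-equated: 67 + (85.2 − 76.2) = 76.00
Linear-equated: (8.6/11.6)(67 − 76.2) + 85.2 = 78.379
Difference = 78.379 − 76.00 = 2.38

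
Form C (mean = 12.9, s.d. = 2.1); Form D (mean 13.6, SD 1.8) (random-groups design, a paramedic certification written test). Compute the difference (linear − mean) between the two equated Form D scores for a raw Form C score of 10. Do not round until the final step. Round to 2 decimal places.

0.41

Mean-equated: 10 + (13.6 − 12.9) = 10.70
Linear-equated: (1.8/2.1)(10 − 12.9) + 13.6 = 11.114
Difference = 11.114 − 10.70 = 0.41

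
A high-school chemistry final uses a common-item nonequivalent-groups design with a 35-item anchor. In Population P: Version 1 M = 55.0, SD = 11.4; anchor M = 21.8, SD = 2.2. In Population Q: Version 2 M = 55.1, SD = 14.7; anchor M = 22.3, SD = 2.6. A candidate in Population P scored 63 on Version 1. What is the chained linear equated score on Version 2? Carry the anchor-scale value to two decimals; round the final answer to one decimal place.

Version 1 → anchor (Population P): v = (2.2/11.4)(63 − 55.0) + 21.8 = 23.34
anchor → Version 2 (Population Q): y = (14.7/2.6)(23.34 − 22.3) + 55.1 = 61.0

61.0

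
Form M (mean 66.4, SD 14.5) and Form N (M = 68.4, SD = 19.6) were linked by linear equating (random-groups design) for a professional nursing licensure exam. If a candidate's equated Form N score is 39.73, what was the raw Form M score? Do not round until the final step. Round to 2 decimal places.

Invert y = (SD_Y/SD_X)(x − M_X) + M_Y:
x = (SD_X/SD_Y)(y − M_Y) + M_X = (14.5/19.6)(39.73 − 68.4) + 66.4
x = 0.739796 × -28.670 + 66.4 = 45.19

45.19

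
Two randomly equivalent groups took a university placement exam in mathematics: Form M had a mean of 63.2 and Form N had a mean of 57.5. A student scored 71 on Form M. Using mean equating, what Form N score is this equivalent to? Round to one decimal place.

65.3

Mean equating: y = x + (M_Y − M_X) = 71 + (57.5 − 63.2) = 65.3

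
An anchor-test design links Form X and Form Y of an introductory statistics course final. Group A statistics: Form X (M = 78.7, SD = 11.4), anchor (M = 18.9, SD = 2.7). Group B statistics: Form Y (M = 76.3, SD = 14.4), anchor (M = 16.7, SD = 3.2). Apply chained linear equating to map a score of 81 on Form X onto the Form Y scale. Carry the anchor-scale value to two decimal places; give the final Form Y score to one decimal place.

Form X → anchor (Group A): v = (2.7/11.4)(81 − 78.7) + 18.9 = 19.44
anchor → Form Y (Group B): y = (14.4/3.2)(19.44 − 16.7) + 76.3 = 88.6

88.6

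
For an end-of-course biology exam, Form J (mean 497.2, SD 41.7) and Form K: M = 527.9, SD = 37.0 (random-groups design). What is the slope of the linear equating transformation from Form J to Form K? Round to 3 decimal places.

A = SD_Y / SD_X = 37.0 / 41.7 = 0.887

0.887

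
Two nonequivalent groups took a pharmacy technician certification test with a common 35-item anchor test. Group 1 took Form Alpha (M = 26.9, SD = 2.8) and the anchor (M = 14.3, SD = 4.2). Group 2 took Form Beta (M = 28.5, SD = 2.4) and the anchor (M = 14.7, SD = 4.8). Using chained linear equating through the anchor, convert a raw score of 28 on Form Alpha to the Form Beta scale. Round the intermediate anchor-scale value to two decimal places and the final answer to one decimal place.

29.1

Form Alpha → anchor (Group 1): v = (4.2/2.8)(28 − 26.9) + 14.3 = 15.95
anchor → Form Beta (Group 2): y = (2.4/4.8)(15.95 − 14.7) + 28.5 = 29.1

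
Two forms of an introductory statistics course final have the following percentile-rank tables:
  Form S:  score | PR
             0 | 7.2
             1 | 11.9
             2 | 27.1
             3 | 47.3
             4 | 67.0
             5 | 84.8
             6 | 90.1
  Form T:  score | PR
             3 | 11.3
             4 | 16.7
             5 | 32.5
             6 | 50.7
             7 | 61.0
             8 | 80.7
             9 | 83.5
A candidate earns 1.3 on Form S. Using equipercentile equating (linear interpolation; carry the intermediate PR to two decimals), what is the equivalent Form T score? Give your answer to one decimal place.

PR of 1.3 on Form S: 11.9 + (1.3 − 1)/(2 − 1) × (27.1 − 11.9) = 16.46
On Form T, PR 16.46 falls between score 3 (PR 11.3) and 4 (PR 16.7).
Interpolate: 3 + (16.46 − 11.3)/(16.7 − 11.3) × (4 − 3) = 4.0

4.0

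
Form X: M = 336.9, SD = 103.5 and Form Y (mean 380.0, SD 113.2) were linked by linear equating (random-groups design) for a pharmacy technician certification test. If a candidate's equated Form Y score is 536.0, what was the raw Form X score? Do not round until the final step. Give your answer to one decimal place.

Invert y = (SD_Y/SD_X)(x − M_X) + M_Y:
x = (SD_X/SD_Y)(y − M_Y) + M_X = (103.5/113.2)(536.0 − 380.0) + 336.9
x = 0.914311 × 156.000 + 336.9 = 479.5

479.5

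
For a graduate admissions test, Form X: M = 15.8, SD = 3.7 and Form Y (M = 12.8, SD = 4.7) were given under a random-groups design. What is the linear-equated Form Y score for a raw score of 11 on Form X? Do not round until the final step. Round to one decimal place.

Linear equating: y = (SD_Y/SD_X)(x − M_X) + M_Y
y = (4.7/3.7)(11 − 15.8) + 12.8
y = 1.270270 × -4.8 + 12.8 = -6.0973 + 12.8 = 6.7

6.7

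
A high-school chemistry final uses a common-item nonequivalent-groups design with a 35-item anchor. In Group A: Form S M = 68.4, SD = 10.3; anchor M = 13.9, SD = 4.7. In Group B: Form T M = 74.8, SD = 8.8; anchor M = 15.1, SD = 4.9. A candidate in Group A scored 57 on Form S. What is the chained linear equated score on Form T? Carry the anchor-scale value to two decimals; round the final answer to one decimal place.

63.3

Form S → anchor (Group A): v = (4.7/10.3)(57 − 68.4) + 13.9 = 8.70
anchor → Form T (Group B): y = (8.8/4.9)(8.70 − 15.1) + 74.8 = 63.3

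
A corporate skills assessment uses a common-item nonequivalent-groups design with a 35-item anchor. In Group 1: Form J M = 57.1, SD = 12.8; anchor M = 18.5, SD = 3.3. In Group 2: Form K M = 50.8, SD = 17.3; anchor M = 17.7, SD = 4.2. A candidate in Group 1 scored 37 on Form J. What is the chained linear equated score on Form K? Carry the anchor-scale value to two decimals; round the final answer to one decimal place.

32.8

Form J → anchor (Group 1): v = (3.3/12.8)(37 − 57.1) + 18.5 = 13.32
anchor → Form K (Group 2): y = (17.3/4.2)(13.32 − 17.7) + 50.8 = 32.8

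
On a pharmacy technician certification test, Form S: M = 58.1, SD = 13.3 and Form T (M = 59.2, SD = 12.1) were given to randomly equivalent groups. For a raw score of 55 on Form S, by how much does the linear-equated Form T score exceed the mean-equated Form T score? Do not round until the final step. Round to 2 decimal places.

0.28

Mean-equated: 55 + (59.2 − 58.1) = 56.10
Linear-equated: (12.1/13.3)(55 − 58.1) + 59.2 = 56.380
Difference = 56.380 − 56.10 = 0.28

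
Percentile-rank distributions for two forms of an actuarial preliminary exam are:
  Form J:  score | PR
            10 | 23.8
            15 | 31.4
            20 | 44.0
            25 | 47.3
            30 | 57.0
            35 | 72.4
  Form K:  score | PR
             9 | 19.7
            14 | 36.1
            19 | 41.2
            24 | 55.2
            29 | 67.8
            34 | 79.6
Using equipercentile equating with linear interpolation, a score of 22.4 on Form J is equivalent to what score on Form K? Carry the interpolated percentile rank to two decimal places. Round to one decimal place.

PR of 22.4 on Form J: 44.0 + (22.4 − 20)/(25 − 20) × (47.3 − 44.0) = 45.58
On Form K, PR 45.58 falls between score 19 (PR 41.2) and 24 (PR 55.2).
Interpolate: 19 + (45.58 − 41.2)/(55.2 − 41.2) × (24 − 19) = 20.6

20.6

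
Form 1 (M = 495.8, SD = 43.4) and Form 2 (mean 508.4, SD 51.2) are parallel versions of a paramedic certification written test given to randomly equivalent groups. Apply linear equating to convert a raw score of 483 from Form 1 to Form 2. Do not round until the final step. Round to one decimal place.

Linear equating: y = (SD_Y/SD_X)(x − M_X) + M_Y
y = (51.2/43.4)(483 − 495.8) + 508.4
y = 1.179724 × -12.8 + 508.4 = -15.1005 + 508.4 = 493.3

493.3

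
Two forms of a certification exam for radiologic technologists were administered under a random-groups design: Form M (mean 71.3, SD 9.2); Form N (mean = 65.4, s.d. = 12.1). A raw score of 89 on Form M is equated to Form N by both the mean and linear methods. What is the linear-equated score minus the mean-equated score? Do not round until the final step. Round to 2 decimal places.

Mean-equated: 89 + (65.4 − 71.3) = 83.10
Linear-equated: (12.1/9.2)(89 − 71.3) + 65.4 = 88.679
Difference = 88.679 − 83.10 = 5.58

5.58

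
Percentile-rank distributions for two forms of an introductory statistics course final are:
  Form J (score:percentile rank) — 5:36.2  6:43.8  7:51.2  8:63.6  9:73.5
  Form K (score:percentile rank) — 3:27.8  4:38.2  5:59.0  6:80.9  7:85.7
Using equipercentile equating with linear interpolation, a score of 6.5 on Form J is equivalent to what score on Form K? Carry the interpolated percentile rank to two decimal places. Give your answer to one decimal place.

4.4

PR of 6.5 on Form J: 43.8 + (6.5 − 6)/(7 − 6) × (51.2 − 43.8) = 47.50
On Form K, PR 47.50 falls between score 4 (PR 38.2) and 5 (PR 59.0).
Interpolate: 4 + (47.50 − 38.2)/(59.0 − 38.2) × (5 − 4) = 4.4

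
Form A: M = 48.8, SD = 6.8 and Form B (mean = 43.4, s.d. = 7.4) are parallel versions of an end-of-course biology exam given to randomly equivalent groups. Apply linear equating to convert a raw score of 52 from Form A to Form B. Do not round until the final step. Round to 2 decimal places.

46.88

Linear equating: y = (SD_Y/SD_X)(x − M_X) + M_Y
y = (7.4/6.8)(52 − 48.8) + 43.4
y = 1.088235 × 3.2 + 43.4 = 3.4824 + 43.4 = 46.88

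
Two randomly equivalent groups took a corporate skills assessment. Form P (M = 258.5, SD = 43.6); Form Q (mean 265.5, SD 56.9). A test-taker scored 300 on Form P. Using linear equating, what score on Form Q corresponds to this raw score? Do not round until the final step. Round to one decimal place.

Linear equating: y = (SD_Y/SD_X)(x − M_X) + M_Y
y = (56.9/43.6)(300 − 258.5) + 265.5
y = 1.305046 × 41.5 + 265.5 = 54.1594 + 265.5 = 319.7

319.7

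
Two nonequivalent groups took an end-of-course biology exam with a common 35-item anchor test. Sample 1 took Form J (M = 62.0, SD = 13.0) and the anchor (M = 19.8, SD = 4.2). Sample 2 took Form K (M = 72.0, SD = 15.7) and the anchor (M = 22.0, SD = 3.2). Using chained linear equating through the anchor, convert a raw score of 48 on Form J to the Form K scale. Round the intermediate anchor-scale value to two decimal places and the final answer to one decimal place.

39.0

Form J → anchor (Sample 1): v = (4.2/13.0)(48 − 62.0) + 19.8 = 15.28
anchor → Form K (Sample 2): y = (15.7/3.2)(15.28 − 22.0) + 72.0 = 39.0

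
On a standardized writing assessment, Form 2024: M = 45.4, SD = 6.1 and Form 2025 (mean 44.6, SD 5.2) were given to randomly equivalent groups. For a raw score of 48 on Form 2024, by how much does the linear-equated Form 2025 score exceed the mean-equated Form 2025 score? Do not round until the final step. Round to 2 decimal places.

Mean-equated: 48 + (44.6 − 45.4) = 47.20
Linear-equated: (5.2/6.1)(48 − 45.4) + 44.6 = 46.816
Difference = 46.816 − 47.20 = -0.38

-0.38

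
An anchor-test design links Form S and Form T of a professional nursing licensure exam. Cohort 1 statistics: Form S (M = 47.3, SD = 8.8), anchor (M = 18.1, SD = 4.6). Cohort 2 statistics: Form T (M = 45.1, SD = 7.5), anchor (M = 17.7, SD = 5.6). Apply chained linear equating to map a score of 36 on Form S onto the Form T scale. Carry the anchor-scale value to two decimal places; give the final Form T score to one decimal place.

37.7

Form S → anchor (Cohort 1): v = (4.6/8.8)(36 − 47.3) + 18.1 = 12.19
anchor → Form T (Cohort 2): y = (7.5/5.6)(12.19 − 17.7) + 45.1 = 37.7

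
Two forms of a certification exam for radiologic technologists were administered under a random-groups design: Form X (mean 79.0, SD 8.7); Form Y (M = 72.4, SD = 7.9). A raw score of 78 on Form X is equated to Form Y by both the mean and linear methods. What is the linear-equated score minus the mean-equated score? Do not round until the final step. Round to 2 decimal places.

0.09

Mean-equated: 78 + (72.4 − 79.0) = 71.40
Linear-equated: (7.9/8.7)(78 − 79.0) + 72.4 = 71.492
Difference = 71.492 − 71.40 = 0.09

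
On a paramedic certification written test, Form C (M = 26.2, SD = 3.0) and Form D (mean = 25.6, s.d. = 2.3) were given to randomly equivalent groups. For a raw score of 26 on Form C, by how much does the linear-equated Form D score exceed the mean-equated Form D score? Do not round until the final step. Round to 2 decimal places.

0.05

Mean-equated: 26 + (25.6 − 26.2) = 25.40
Linear-equated: (2.3/3.0)(26 − 26.2) + 25.6 = 25.447
Difference = 25.447 − 25.40 = 0.05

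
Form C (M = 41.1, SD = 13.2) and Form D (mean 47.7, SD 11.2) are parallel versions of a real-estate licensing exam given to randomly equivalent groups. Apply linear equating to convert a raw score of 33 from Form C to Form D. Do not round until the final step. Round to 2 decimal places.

Linear equating: y = (SD_Y/SD_X)(x − M_X) + M_Y
y = (11.2/13.2)(33 − 41.1) + 47.7
y = 0.848485 × -8.1 + 47.7 = -6.8727 + 47.7 = 40.83

40.83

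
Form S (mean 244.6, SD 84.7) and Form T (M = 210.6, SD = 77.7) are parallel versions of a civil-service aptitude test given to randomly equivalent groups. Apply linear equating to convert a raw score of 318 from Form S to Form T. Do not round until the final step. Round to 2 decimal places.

Linear equating: y = (SD_Y/SD_X)(x − M_X) + M_Y
y = (77.7/84.7)(318 − 244.6) + 210.6
y = 0.917355 × 73.4 + 210.6 = 67.3339 + 210.6 = 277.93

277.93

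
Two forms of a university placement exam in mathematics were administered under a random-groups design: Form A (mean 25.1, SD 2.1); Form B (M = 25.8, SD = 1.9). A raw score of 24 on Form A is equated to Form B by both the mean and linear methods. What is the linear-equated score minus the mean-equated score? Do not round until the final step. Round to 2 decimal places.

0.10

Mean-equated: 24 + (25.8 − 25.1) = 24.70
Linear-equated: (1.9/2.1)(24 − 25.1) + 25.8 = 24.805
Difference = 24.805 − 24.70 = 0.10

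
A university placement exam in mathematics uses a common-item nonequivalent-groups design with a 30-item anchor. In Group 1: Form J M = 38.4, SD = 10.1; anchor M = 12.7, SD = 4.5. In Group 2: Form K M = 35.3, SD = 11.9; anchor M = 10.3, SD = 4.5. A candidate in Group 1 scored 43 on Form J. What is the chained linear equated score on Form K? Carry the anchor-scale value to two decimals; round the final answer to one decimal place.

47.1

Form J → anchor (Group 1): v = (4.5/10.1)(43 − 38.4) + 12.7 = 14.75
anchor → Form K (Group 2): y = (11.9/4.5)(14.75 − 10.3) + 35.3 = 47.1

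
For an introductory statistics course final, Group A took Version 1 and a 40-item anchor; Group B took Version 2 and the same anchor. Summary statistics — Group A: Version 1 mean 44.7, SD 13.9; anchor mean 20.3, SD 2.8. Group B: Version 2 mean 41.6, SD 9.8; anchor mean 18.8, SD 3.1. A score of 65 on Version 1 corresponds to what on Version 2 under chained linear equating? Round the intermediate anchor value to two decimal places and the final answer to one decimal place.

59.3

Version 1 → anchor (Group A): v = (2.8/13.9)(65 − 44.7) + 20.3 = 24.39
anchor → Version 2 (Group B): y = (9.8/3.1)(24.39 − 18.8) + 41.6 = 59.3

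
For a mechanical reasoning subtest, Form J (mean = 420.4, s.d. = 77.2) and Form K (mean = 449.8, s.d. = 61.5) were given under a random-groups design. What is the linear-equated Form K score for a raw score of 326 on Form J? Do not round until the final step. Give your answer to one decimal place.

Linear equating: y = (SD_Y/SD_X)(x − M_X) + M_Y
y = (61.5/77.2)(326 − 420.4) + 449.8
y = 0.796632 × -94.4 + 449.8 = -75.2021 + 449.8 = 374.6

374.6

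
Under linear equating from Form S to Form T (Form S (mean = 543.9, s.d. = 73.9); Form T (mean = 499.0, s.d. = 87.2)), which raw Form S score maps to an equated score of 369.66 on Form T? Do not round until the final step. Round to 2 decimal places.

434.29

Invert y = (SD_Y/SD_X)(x − M_X) + M_Y:
x = (SD_X/SD_Y)(y − M_Y) + M_X = (73.9/87.2)(369.66 − 499.0) + 543.9
x = 0.847477 × -129.340 + 543.9 = 434.29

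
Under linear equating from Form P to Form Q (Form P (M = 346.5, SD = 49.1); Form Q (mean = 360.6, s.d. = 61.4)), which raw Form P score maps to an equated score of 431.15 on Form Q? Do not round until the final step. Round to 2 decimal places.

Invert y = (SD_Y/SD_X)(x − M_X) + M_Y:
x = (SD_X/SD_Y)(y − M_Y) + M_X = (49.1/61.4)(431.15 − 360.6) + 346.5
x = 0.799674 × 70.550 + 346.5 = 402.92

402.92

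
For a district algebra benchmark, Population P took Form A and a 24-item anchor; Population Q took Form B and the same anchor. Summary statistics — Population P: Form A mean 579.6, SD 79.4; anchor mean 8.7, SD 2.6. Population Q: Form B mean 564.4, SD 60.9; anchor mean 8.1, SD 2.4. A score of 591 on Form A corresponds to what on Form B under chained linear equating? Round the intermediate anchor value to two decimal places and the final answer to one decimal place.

589.0

Form A → anchor (Population P): v = (2.6/79.4)(591 − 579.6) + 8.7 = 9.07
anchor → Form B (Population Q): y = (60.9/2.4)(9.07 − 8.1) + 564.4 = 589.0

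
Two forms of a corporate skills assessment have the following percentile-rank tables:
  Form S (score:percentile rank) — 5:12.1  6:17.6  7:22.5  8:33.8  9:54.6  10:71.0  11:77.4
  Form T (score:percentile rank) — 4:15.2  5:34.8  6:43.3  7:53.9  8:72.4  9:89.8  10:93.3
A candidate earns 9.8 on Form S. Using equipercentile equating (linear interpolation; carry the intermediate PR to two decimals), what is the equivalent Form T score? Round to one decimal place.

PR of 9.8 on Form S: 54.6 + (9.8 − 9)/(10 − 9) × (71.0 − 54.6) = 67.72
On Form T, PR 67.72 falls between score 7 (PR 53.9) and 8 (PR 72.4).
Interpolate: 7 + (67.72 − 53.9)/(72.4 − 53.9) × (8 − 7) = 7.7

7.7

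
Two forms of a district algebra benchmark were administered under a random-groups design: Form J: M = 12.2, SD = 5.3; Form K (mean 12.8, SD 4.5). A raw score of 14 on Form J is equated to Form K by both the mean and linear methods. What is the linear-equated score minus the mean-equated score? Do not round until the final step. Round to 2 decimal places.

-0.27

Mean-equated: 14 + (12.8 − 12.2) = 14.60
Linear-equated: (4.5/5.3)(14 − 12.2) + 12.8 = 14.328
Difference = 14.328 − 14.60 = -0.27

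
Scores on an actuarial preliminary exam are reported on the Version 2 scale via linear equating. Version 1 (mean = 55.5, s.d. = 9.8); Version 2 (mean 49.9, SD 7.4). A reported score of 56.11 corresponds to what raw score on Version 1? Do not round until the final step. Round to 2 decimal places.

Invert y = (SD_Y/SD_X)(x − M_X) + M_Y:
x = (SD_X/SD_Y)(y − M_Y) + M_X = (9.8/7.4)(56.11 − 49.9) + 55.5
x = 1.324324 × 6.210 + 55.5 = 63.72

63.72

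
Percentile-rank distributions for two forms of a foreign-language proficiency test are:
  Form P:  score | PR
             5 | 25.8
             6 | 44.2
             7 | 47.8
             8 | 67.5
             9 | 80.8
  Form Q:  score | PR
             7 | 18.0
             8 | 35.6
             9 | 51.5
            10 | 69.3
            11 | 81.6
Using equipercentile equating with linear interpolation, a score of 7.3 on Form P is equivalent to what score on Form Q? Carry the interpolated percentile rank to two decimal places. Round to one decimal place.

9.1

PR of 7.3 on Form P: 47.8 + (7.3 − 7)/(8 − 7) × (67.5 − 47.8) = 53.71
On Form Q, PR 53.71 falls between score 9 (PR 51.5) and 10 (PR 69.3).
Interpolate: 9 + (53.71 − 51.5)/(69.3 − 51.5) × (10 − 9) = 9.1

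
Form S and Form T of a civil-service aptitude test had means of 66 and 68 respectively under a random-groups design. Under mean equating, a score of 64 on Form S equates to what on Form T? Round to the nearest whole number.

Mean equating: y = x + (M_Y − M_X) = 64 + (68 − 66) = 66

66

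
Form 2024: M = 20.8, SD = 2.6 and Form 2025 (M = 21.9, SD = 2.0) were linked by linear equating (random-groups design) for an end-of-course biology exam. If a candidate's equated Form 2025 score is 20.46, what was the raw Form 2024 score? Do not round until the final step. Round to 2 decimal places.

Invert y = (SD_Y/SD_X)(x − M_X) + M_Y:
x = (SD_X/SD_Y)(y − M_Y) + M_X = (2.6/2.0)(20.46 − 21.9) + 20.8
x = 1.300000 × -1.440 + 20.8 = 18.93

18.93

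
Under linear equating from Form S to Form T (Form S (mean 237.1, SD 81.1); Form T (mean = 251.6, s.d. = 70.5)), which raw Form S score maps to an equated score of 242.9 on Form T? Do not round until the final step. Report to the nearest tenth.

Invert y = (SD_Y/SD_X)(x − M_X) + M_Y:
x = (SD_X/SD_Y)(y − M_Y) + M_X = (81.1/70.5)(242.9 − 251.6) + 237.1
x = 1.150355 × -8.700 + 237.1 = 227.1

227.1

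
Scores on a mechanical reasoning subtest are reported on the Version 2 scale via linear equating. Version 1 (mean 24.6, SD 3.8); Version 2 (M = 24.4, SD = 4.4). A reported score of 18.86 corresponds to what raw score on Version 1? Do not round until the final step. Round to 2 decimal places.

Invert y = (SD_Y/SD_X)(x − M_X) + M_Y:
x = (SD_X/SD_Y)(y − M_Y) + M_X = (3.8/4.4)(18.86 − 24.4) + 24.6
x = 0.863636 × -5.540 + 24.6 = 19.82

19.82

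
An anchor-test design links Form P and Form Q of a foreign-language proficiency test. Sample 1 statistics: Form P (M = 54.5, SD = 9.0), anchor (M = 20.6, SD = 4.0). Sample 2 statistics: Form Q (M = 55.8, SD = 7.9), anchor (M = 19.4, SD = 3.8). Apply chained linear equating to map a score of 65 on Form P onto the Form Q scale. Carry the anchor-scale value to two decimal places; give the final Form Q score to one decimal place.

68.0

Form P → anchor (Sample 1): v = (4.0/9.0)(65 − 54.5) + 20.6 = 25.27
anchor → Form Q (Sample 2): y = (7.9/3.8)(25.27 − 19.4) + 55.8 = 68.0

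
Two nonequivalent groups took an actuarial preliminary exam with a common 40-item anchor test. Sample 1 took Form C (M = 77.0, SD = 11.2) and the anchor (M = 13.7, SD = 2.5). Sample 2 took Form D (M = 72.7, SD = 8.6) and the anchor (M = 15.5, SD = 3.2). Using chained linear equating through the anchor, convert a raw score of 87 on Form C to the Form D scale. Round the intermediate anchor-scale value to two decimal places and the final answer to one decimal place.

Form C → anchor (Sample 1): v = (2.5/11.2)(87 − 77.0) + 13.7 = 15.93
anchor → Form D (Sample 2): y = (8.6/3.2)(15.93 − 15.5) + 72.7 = 73.9

73.9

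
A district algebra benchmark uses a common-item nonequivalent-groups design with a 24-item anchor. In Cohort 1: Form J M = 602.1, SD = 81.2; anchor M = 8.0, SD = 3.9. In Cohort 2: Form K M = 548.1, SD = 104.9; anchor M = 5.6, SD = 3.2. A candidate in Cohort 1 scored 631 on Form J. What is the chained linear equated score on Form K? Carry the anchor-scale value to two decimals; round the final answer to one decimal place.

Form J → anchor (Cohort 1): v = (3.9/81.2)(631 − 602.1) + 8.0 = 9.39
anchor → Form K (Cohort 2): y = (104.9/3.2)(9.39 − 5.6) + 548.1 = 672.3

672.3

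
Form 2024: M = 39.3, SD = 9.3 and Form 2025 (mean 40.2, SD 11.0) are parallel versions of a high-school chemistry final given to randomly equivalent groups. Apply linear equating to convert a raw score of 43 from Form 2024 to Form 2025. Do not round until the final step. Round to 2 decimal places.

Linear equating: y = (SD_Y/SD_X)(x − M_X) + M_Y
y = (11.0/9.3)(43 − 39.3) + 40.2
y = 1.182796 × 3.7 + 40.2 = 4.3763 + 40.2 = 44.58

44.58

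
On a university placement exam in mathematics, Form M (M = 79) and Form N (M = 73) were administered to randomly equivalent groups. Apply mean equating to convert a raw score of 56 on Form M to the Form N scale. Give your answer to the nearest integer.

Mean equating: y = x + (M_Y − M_X) = 56 + (73 − 79) = 50

50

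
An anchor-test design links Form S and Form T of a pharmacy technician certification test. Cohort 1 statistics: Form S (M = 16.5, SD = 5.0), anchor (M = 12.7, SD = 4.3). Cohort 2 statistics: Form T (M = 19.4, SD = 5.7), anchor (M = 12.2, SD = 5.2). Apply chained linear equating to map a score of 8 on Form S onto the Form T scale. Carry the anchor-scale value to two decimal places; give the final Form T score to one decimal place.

Form S → anchor (Cohort 1): v = (4.3/5.0)(8 − 16.5) + 12.7 = 5.39
anchor → Form T (Cohort 2): y = (5.7/5.2)(5.39 − 12.2) + 19.4 = 11.9

11.9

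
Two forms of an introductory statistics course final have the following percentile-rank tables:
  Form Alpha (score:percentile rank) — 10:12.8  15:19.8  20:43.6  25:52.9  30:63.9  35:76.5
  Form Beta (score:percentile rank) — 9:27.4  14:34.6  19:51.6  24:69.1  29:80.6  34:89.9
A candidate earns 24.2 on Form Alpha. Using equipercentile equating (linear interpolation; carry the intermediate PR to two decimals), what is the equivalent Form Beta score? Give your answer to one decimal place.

PR of 24.2 on Form Alpha: 43.6 + (24.2 − 20)/(25 − 20) × (52.9 − 43.6) = 51.41
On Form Beta, PR 51.41 falls between score 14 (PR 34.6) and 19 (PR 51.6).
Interpolate: 14 + (51.41 − 34.6)/(51.6 − 34.6) × (19 − 14) = 18.9

18.9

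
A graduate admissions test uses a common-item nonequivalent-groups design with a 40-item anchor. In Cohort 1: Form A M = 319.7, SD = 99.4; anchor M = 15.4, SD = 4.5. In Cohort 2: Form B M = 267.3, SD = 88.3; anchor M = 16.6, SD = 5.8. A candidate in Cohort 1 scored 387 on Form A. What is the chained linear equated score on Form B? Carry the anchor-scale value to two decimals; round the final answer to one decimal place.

Form A → anchor (Cohort 1): v = (4.5/99.4)(387 − 319.7) + 15.4 = 18.45
anchor → Form B (Cohort 2): y = (88.3/5.8)(18.45 − 16.6) + 267.3 = 295.5

295.5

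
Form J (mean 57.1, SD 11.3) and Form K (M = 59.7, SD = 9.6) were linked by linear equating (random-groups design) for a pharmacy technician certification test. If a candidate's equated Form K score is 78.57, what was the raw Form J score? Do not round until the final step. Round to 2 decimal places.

Invert y = (SD_Y/SD_X)(x − M_X) + M_Y:
x = (SD_X/SD_Y)(y − M_Y) + M_X = (11.3/9.6)(78.57 − 59.7) + 57.1
x = 1.177083 × 18.870 + 57.1 = 79.31

79.31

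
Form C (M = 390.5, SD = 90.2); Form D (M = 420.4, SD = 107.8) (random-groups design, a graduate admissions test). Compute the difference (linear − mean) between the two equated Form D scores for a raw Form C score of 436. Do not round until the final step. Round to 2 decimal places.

Mean-equated: 436 + (420.4 − 390.5) = 465.90
Linear-equated: (107.8/90.2)(436 − 390.5) + 420.4 = 474.778
Difference = 474.778 − 465.90 = 8.88

8.88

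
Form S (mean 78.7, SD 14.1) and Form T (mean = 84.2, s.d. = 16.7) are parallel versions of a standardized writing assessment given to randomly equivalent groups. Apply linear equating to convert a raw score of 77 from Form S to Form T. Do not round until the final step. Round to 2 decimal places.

82.19

Linear equating: y = (SD_Y/SD_X)(x − M_X) + M_Y
y = (16.7/14.1)(77 − 78.7) + 84.2
y = 1.184397 × -1.7 + 84.2 = -2.0135 + 84.2 = 82.19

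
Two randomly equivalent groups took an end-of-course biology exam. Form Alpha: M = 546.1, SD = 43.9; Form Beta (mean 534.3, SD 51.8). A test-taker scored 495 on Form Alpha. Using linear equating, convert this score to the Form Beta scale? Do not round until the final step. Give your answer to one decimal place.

Linear equating: y = (SD_Y/SD_X)(x − M_X) + M_Y
y = (51.8/43.9)(495 − 546.1) + 534.3
y = 1.179954 × -51.1 + 534.3 = -60.2957 + 534.3 = 474.0

474.0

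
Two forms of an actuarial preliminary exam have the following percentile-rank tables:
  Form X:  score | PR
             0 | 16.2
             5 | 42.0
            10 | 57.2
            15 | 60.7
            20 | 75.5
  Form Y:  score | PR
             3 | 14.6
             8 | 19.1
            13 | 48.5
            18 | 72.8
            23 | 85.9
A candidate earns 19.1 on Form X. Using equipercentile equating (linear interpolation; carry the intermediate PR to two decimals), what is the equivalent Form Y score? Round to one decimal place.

PR of 19.1 on Form X: 60.7 + (19.1 − 15)/(20 − 15) × (75.5 − 60.7) = 72.84
On Form Y, PR 72.84 falls between score 18 (PR 72.8) and 23 (PR 85.9).
Interpolate: 18 + (72.84 − 72.8)/(85.9 − 72.8) × (23 − 18) = 18.0

18.0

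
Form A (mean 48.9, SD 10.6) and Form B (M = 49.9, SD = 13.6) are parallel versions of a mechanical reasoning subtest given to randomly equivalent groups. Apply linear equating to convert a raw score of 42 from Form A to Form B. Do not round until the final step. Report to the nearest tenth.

Linear equating: y = (SD_Y/SD_X)(x − M_X) + M_Y
y = (13.6/10.6)(42 − 48.9) + 49.9
y = 1.283019 × -6.9 + 49.9 = -8.8528 + 49.9 = 41.0

41.0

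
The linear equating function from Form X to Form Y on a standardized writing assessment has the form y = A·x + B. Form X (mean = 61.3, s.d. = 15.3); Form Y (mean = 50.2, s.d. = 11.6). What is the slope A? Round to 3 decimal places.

A = SD_Y / SD_X = 11.6 / 15.3 = 0.758

0.758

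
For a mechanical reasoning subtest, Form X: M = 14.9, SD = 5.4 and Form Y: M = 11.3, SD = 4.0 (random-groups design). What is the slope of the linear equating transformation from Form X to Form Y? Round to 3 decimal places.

A = SD_Y / SD_X = 4.0 / 5.4 = 0.741

0.741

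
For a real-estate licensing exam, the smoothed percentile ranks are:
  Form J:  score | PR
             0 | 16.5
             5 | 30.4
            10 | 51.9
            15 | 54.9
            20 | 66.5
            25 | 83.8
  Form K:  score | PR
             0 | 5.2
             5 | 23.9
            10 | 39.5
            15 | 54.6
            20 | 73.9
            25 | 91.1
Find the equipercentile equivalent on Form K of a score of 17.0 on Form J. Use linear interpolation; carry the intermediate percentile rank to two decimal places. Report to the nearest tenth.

PR of 17.0 on Form J: 54.9 + (17.0 − 15)/(20 − 15) × (66.5 − 54.9) = 59.54
On Form K, PR 59.54 falls between score 15 (PR 54.6) and 20 (PR 73.9).
Interpolate: 15 + (59.54 − 54.6)/(73.9 − 54.6) × (20 − 15) = 16.3

16.3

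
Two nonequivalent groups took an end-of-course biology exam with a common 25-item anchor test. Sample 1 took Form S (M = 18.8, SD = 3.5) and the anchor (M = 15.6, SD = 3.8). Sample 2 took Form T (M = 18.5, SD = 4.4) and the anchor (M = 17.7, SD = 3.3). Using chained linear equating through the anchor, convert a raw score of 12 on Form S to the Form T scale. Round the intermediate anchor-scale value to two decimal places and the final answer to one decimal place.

Form S → anchor (Sample 1): v = (3.8/3.5)(12 − 18.8) + 15.6 = 8.22
anchor → Form T (Sample 2): y = (4.4/3.3)(8.22 − 17.7) + 18.5 = 5.9

5.9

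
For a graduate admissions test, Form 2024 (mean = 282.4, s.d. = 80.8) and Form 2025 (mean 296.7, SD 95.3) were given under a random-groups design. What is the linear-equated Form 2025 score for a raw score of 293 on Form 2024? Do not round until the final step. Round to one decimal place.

Linear equating: y = (SD_Y/SD_X)(x − M_X) + M_Y
y = (95.3/80.8)(293 − 282.4) + 296.7
y = 1.179455 × 10.6 + 296.7 = 12.5022 + 296.7 = 309.2

309.2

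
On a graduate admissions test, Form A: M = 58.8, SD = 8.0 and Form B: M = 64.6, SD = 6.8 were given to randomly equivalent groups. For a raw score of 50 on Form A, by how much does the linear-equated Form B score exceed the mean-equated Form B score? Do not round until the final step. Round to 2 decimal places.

1.32

Mean-equated: 50 + (64.6 − 58.8) = 55.80
Linear-equated: (6.8/8.0)(50 − 58.8) + 64.6 = 57.120
Difference = 57.120 − 55.80 = 1.32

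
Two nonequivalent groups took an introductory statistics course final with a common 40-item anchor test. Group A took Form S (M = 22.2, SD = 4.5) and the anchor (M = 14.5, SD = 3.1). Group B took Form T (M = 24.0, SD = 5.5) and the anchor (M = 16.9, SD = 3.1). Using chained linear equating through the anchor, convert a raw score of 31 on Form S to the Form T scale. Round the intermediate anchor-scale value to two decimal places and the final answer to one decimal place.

30.5

Form S → anchor (Group A): v = (3.1/4.5)(31 − 22.2) + 14.5 = 20.56
anchor → Form T (Group B): y = (5.5/3.1)(20.56 − 16.9) + 24.0 = 30.5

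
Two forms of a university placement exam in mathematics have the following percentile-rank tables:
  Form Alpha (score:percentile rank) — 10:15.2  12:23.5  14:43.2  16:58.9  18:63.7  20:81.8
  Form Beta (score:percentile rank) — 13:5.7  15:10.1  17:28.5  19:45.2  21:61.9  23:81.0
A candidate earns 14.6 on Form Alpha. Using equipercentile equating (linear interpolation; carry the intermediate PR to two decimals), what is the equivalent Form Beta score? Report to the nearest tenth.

19.3

PR of 14.6 on Form Alpha: 43.2 + (14.6 − 14)/(16 − 14) × (58.9 − 43.2) = 47.91
On Form Beta, PR 47.91 falls between score 19 (PR 45.2) and 21 (PR 61.9).
Interpolate: 19 + (47.91 − 45.2)/(61.9 − 45.2) × (21 − 19) = 19.3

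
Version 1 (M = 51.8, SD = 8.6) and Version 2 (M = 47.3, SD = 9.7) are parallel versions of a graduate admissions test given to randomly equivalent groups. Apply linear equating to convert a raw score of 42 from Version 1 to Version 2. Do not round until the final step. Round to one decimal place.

Linear equating: y = (SD_Y/SD_X)(x − M_X) + M_Y
y = (9.7/8.6)(42 − 51.8) + 47.3
y = 1.127907 × -9.8 + 47.3 = -11.0535 + 47.3 = 36.2

36.2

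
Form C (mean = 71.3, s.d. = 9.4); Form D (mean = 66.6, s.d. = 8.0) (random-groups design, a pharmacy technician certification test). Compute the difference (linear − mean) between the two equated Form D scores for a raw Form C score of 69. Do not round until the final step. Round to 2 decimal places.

Mean-equated: 69 + (66.6 − 71.3) = 64.30
Linear-equated: (8.0/9.4)(69 − 71.3) + 66.6 = 64.643
Difference = 64.643 − 64.30 = 0.34

0.34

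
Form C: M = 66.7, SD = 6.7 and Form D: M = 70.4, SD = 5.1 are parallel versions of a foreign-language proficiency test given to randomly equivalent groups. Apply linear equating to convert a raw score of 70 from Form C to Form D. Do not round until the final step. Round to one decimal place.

Linear equating: y = (SD_Y/SD_X)(x − M_X) + M_Y
y = (5.1/6.7)(70 − 66.7) + 70.4
y = 0.761194 × 3.3 + 70.4 = 2.5119 + 70.4 = 72.9

72.9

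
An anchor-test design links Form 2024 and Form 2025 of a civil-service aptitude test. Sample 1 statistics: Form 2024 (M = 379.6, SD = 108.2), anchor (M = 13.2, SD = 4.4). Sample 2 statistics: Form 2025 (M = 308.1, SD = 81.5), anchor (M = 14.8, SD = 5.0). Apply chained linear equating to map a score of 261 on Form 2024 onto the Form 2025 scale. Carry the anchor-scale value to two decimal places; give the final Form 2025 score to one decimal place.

Form 2024 → anchor (Sample 1): v = (4.4/108.2)(261 − 379.6) + 13.2 = 8.38
anchor → Form 2025 (Sample 2): y = (81.5/5.0)(8.38 − 14.8) + 308.1 = 203.5

203.5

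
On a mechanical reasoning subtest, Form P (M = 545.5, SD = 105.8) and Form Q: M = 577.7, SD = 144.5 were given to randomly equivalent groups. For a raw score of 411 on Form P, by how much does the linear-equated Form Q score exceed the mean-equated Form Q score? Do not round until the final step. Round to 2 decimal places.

-49.20

Mean-equated: 411 + (577.7 − 545.5) = 443.20
Linear-equated: (144.5/105.8)(411 − 545.5) + 577.7 = 394.002
Difference = 394.002 − 443.20 = -49.20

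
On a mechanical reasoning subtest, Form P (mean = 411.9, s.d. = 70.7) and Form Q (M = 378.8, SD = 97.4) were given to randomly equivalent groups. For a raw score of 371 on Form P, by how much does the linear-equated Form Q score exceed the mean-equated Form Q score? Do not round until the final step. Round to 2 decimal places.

-15.45

Mean-equated: 371 + (378.8 − 411.9) = 337.90
Linear-equated: (97.4/70.7)(371 − 411.9) + 378.8 = 322.454
Difference = 322.454 − 337.90 = -15.45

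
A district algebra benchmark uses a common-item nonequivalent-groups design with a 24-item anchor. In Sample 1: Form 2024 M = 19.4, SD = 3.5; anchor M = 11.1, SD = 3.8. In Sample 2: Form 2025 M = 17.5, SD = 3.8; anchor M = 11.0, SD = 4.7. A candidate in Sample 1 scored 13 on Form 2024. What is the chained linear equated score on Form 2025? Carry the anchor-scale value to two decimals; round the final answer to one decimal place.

Form 2024 → anchor (Sample 1): v = (3.8/3.5)(13 − 19.4) + 11.1 = 4.15
anchor → Form 2025 (Sample 2): y = (3.8/4.7)(4.15 − 11.0) + 17.5 = 12.0

12.0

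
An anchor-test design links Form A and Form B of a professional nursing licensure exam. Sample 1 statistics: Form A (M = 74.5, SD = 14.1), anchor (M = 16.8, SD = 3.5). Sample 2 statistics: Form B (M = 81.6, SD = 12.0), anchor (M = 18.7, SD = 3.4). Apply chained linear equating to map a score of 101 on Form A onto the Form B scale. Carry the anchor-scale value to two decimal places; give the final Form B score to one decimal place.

Form A → anchor (Sample 1): v = (3.5/14.1)(101 − 74.5) + 16.8 = 23.38
anchor → Form B (Sample 2): y = (12.0/3.4)(23.38 − 18.7) + 81.6 = 98.1

98.1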